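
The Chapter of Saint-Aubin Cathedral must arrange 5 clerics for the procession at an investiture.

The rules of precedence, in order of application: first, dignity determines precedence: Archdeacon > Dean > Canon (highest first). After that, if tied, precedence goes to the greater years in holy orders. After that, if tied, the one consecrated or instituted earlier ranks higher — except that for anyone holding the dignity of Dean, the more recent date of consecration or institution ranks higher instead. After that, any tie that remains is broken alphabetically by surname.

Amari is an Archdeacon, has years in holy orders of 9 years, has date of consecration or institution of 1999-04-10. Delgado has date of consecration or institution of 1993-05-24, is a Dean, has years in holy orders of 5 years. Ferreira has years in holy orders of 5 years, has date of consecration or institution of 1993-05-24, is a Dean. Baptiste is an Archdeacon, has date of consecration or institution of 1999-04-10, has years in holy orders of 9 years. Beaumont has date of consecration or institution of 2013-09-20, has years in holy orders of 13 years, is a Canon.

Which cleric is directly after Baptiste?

By dignity: Amari and Baptiste (Archdeacon); then Delgado and Ferreira (Dean); then Beaumont (Canon).
Amari and Baptiste both have years in holy orders 9 years, so the next rule applies.
Amari and Baptiste both have date of consecration or institution 1999-04-10, so the next rule applies.
Among Amari and Baptiste, alphabetically by surname: Amari before Baptiste.
Delgado and Ferreira both have years in holy orders 5 years, so the next rule applies.
Delgado and Ferreira both have date of consecration or institution 1993-05-24, so the next rule applies.
Among Delgado and Ferreira, alphabetically by surname: Delgado before Ferreira.
Order: Amari, Baptiste, Delgado, Ferreira, Beaumont.

Delgado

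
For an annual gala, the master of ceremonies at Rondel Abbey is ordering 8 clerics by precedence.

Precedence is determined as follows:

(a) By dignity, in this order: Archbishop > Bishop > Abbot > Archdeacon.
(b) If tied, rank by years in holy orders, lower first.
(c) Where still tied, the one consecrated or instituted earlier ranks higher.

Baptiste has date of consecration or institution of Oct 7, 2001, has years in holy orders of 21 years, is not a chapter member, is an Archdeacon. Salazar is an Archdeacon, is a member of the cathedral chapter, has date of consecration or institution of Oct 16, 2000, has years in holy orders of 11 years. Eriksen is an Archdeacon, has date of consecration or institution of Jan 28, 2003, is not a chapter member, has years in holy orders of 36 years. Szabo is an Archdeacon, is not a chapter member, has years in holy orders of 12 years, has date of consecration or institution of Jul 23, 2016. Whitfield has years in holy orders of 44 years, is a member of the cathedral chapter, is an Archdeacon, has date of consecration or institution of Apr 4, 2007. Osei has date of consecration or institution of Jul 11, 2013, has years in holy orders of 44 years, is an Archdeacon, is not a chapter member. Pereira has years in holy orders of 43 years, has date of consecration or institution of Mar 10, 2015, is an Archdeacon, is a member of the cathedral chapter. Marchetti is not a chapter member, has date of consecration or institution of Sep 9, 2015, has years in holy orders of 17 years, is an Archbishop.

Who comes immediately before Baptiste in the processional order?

Szabo

By dignity: Marchetti (Archbishop); then Salazar, Szabo, Baptiste, Eriksen, Pereira, Whitfield and Osei (Archdeacon).
Among Salazar, Szabo, Baptiste, Eriksen, Pereira, Whitfield and Osei, by years in holy orders (lower first): Salazar (11 years) before Szabo (12 years) before Baptiste (21 years) before Eriksen (36 years) before Pereira (43 years) before Whitfield and Osei (44 years).
Among Whitfield and Osei, by date of consecration or institution (earlier first): Whitfield (Apr 4, 2007) before Osei (Jul 11, 2013).
Order: Marchetti, Salazar, Szabo, Baptiste, Eriksen, Pereira, Whitfield, Osei.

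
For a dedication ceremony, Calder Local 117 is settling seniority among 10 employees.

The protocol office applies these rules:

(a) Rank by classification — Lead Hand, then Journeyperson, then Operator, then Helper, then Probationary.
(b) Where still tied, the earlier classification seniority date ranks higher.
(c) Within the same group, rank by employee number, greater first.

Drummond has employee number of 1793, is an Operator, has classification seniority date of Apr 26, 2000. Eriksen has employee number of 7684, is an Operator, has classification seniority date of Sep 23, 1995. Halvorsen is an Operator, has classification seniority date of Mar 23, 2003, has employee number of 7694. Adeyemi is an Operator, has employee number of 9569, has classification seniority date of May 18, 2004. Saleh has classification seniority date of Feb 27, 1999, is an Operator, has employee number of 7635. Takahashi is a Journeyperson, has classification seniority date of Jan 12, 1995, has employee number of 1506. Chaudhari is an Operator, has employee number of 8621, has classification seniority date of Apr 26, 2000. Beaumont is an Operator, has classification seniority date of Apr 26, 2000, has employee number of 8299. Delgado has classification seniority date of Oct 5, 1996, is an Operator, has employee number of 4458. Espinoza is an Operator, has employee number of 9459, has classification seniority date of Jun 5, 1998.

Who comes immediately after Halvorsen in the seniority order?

By classification: Takahashi (Journeyperson); then Eriksen, Delgado, Espinoza, Saleh, Chaudhari, Beaumont, Drummond, Halvorsen and Adeyemi (Operator).
Among Eriksen, Delgado, Espinoza, Saleh, Chaudhari, Beaumont, Drummond, Halvorsen and Adeyemi, by classification seniority date (earlier first): Eriksen (Sep 23, 1995) before Delgado (Oct 5, 1996) before Espinoza (Jun 5, 1998) before Saleh (Feb 27, 1999) before Chaudhari, Beaumont and Drummond (Apr 26, 2000) before Halvorsen (Mar 23, 2003) before Adeyemi (May 18, 2004).
Among Chaudhari, Beaumont and Drummond, by employee number (higher first): Chaudhari (8621) before Beaumont (8299) before Drummond (1793).
Order: Takahashi, Eriksen, Delgado, Espinoza, Saleh, Chaudhari, Beaumont, Drummond, Halvorsen, Adeyemi.

Adeyemi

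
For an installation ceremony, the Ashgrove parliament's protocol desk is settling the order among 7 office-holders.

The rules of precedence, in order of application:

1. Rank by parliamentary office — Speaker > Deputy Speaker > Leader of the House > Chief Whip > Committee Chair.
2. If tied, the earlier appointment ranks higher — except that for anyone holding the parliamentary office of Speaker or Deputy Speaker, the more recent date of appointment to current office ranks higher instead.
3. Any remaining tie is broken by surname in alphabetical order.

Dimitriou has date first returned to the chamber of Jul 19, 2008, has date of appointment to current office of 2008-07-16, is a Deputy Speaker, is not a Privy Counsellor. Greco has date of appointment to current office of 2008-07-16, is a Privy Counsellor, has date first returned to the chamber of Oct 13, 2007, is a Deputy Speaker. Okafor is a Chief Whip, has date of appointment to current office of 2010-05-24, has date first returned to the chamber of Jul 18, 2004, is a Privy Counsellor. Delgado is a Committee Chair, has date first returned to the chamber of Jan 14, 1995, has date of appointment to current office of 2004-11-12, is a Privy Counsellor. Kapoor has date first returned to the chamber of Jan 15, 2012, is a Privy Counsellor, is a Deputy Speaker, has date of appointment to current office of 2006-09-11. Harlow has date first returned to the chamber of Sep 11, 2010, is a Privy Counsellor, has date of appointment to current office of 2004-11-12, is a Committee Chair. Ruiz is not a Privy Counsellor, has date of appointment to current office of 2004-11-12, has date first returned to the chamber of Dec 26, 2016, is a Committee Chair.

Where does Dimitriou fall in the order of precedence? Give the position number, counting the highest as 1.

By parliamentary office: Dimitriou, Greco and Kapoor (Deputy Speaker); then Okafor (Chief Whip); then Delgado, Harlow and Ruiz (Committee Chair).
Among Dimitriou, Greco and Kapoor, by date of appointment to current office (later first) (reversed rule for this group): Dimitriou and Greco (2008-07-16) before Kapoor (2006-09-11).
Among Dimitriou and Greco, alphabetically by surname: Dimitriou before Greco.
Delgado, Harlow and Ruiz all have date of appointment to current office 2004-11-12, so the next rule applies.
Among Delgado, Harlow and Ruiz, alphabetically by surname: Delgado before Harlow before Ruiz.
Order: Dimitriou, Greco, Kapoor, Okafor, Delgado, Harlow, Ruiz. So position 1.

1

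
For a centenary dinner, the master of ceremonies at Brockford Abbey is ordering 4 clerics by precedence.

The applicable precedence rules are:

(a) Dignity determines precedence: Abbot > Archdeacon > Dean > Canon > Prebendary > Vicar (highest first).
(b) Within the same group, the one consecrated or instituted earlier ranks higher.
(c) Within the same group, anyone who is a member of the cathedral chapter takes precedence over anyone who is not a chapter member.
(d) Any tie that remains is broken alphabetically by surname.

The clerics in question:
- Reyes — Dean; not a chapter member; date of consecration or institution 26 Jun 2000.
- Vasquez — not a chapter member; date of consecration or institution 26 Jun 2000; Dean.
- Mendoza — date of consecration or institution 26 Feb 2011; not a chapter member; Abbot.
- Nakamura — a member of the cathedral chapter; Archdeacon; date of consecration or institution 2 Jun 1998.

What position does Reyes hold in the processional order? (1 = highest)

By dignity: Mendoza (Abbot); then Nakamura (Archdeacon); then Reyes and Vasquez (Dean).
Reyes and Vasquez both have date of consecration or institution 26 Jun 2000, so the next rule applies.
Reyes and Vasquez are each not a chapter member, so the next rule applies.
Among Reyes and Vasquez, alphabetically by surname: Reyes before Vasquez.
Order: Mendoza, Nakamura, Reyes, Vasquez. So position 3.

3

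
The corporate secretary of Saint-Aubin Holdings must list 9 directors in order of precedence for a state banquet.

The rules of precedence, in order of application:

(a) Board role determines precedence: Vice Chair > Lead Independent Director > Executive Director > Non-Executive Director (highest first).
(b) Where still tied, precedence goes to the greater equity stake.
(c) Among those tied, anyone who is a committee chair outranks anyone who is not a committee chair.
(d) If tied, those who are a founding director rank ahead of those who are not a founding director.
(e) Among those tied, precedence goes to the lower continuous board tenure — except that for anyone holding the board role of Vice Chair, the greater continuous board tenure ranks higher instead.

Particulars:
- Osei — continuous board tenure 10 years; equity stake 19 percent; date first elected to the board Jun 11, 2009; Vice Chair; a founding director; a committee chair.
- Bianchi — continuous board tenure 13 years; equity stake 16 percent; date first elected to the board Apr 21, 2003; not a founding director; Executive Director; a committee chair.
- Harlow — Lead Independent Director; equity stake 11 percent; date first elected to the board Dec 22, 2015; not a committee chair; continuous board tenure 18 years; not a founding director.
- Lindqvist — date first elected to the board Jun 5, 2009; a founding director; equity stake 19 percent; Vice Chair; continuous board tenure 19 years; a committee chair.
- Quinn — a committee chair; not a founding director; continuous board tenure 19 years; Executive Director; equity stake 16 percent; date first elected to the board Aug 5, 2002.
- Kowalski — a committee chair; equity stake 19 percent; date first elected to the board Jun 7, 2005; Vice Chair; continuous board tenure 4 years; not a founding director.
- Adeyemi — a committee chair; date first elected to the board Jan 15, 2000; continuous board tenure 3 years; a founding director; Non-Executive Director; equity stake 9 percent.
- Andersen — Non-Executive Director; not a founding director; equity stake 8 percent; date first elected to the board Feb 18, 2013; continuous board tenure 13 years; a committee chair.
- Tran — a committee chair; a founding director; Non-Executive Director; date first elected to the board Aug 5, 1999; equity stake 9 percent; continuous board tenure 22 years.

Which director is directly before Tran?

Adeyemi

By board role: Lindqvist, Osei and Kowalski (Vice Chair); then Harlow (Lead Independent Director); then Bianchi and Quinn (Executive Director); then Adeyemi, Tran and Andersen (Non-Executive Director).
Lindqvist, Osei and Kowalski all have equity stake 19 percent, so the next rule applies.
Lindqvist, Osei and Kowalski are each a committee chair, so the next rule applies.
Among Lindqvist, Osei and Kowalski, a founding director before not a founding director: Lindqvist and Osei (a founding director) before Kowalski (not a founding director).
Among Lindqvist and Osei, by continuous board tenure (higher first) (reversed rule for this group): Lindqvist (19 years) before Osei (10 years).
Bianchi and Quinn both have equity stake 16 percent, so the next rule applies.
Bianchi and Quinn are each a committee chair, so the next rule applies.
Bianchi and Quinn are each not a founding director, so the next rule applies.
Among Bianchi and Quinn, by continuous board tenure (lower first): Bianchi (13 years) before Quinn (19 years).
Among Adeyemi, Tran and Andersen, by equity stake (higher first): Adeyemi and Tran (9 percent) before Andersen (8 percent).
Adeyemi and Tran are each a committee chair, so the next rule applies.
Adeyemi and Tran are each a founding director, so the next rule applies.
Among Adeyemi and Tran, by continuous board tenure (lower first): Adeyemi (3 years) before Tran (22 years).
Order: Lindqvist, Osei, Kowalski, Harlow, Bianchi, Quinn, Adeyemi, Tran, Andersen.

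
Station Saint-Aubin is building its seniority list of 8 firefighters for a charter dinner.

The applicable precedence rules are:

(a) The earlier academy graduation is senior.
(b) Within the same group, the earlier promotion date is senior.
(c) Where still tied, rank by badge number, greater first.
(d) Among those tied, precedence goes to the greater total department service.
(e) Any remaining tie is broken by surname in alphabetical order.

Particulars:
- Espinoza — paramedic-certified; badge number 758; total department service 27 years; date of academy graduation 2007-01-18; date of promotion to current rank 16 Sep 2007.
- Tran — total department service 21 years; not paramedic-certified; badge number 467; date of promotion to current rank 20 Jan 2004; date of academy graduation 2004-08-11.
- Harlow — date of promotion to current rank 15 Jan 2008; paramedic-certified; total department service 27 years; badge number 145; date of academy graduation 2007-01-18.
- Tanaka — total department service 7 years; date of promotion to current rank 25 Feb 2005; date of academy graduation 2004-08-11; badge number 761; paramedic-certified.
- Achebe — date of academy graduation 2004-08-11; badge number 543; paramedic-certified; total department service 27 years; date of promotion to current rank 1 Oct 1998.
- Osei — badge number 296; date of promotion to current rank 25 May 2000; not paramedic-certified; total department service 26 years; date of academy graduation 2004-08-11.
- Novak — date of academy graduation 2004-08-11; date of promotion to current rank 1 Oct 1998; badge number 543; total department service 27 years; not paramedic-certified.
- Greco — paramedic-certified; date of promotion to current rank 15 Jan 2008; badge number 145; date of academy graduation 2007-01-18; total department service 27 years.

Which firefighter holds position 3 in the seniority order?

Osei

By date of academy graduation (earlier first): Achebe, Novak, Osei, Tran and Tanaka (each 2004-08-11); then Espinoza, Greco and Harlow (each 2007-01-18).
Among Achebe, Novak, Osei, Tran and Tanaka, by date of promotion to current rank (earlier first): Achebe and Novak (1 Oct 1998) before Osei (25 May 2000) before Tran (20 Jan 2004) before Tanaka (25 Feb 2005).
Achebe and Novak both have badge number 543, so the next rule applies.
Achebe and Novak both have total department service 27 years, so the next rule applies.
Among Achebe and Novak, alphabetically by surname: Achebe before Novak.
Among Espinoza, Greco and Harlow, by date of promotion to current rank (earlier first): Espinoza (16 Sep 2007) before Greco and Harlow (15 Jan 2008).
Greco and Harlow both have badge number 145, so the next rule applies.
Greco and Harlow both have total department service 27 years, so the next rule applies.
Among Greco and Harlow, alphabetically by surname: Greco before Harlow.
Order: Achebe, Novak, Osei, Tran, Tanaka, Espinoza, Greco, Harlow.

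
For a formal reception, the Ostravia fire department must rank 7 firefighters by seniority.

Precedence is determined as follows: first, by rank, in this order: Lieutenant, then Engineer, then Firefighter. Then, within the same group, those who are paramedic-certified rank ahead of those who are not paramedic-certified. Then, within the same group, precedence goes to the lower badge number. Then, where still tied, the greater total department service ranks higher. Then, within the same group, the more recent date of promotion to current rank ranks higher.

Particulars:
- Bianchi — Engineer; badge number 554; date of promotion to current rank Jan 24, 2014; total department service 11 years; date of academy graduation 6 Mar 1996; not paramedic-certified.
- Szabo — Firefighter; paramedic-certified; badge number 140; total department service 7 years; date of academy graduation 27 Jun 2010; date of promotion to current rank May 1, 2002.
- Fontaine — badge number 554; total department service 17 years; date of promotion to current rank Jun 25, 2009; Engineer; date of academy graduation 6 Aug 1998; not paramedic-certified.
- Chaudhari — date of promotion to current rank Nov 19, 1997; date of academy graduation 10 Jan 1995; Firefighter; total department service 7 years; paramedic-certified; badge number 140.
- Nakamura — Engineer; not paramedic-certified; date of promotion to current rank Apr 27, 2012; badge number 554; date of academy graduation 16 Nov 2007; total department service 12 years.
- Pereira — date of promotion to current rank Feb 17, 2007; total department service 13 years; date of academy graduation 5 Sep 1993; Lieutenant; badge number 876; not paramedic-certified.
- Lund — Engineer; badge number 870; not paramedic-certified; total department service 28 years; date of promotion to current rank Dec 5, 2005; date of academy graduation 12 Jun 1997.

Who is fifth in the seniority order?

By rank: Pereira (Lieutenant); then Fontaine, Nakamura, Bianchi and Lund (Engineer); then Szabo and Chaudhari (Firefighter).
Fontaine, Nakamura, Bianchi and Lund are each not paramedic-certified, so the next rule applies.
Among Fontaine, Nakamura, Bianchi and Lund, by badge number (lower first): Fontaine, Nakamura and Bianchi (554) before Lund (870).
Among Fontaine, Nakamura and Bianchi, by total department service (higher first): Fontaine (17 years) before Nakamura (12 years) before Bianchi (11 years).
Szabo and Chaudhari are each paramedic-certified, so the next rule applies.
Szabo and Chaudhari both have badge number 140, so the next rule applies.
Szabo and Chaudhari both have total department service 7 years, so the next rule applies.
Among Szabo and Chaudhari, by date of promotion to current rank (later first): Szabo (May 1, 2002) before Chaudhari (Nov 19, 1997).
Order: Pereira, Fontaine, Nakamura, Bianchi, Lund, Szabo, Chaudhari.

Lund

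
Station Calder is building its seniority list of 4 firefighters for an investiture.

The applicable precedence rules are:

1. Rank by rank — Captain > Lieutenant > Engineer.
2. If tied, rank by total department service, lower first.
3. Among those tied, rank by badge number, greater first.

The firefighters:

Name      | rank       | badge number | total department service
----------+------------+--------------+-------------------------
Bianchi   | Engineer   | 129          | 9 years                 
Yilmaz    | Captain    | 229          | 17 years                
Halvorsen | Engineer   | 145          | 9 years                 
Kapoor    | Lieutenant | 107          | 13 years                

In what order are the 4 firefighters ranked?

Yilmaz, Kapoor, Halvorsen, Bianchi

By rank: Yilmaz (Captain); then Kapoor (Lieutenant); then Halvorsen and Bianchi (Engineer).
Halvorsen and Bianchi both have total department service 9 years, so the next rule applies.
Among Halvorsen and Bianchi, by badge number (higher first): Halvorsen (145) before Bianchi (129).
Full order: Yilmaz, Kapoor, Halvorsen, Bianchi.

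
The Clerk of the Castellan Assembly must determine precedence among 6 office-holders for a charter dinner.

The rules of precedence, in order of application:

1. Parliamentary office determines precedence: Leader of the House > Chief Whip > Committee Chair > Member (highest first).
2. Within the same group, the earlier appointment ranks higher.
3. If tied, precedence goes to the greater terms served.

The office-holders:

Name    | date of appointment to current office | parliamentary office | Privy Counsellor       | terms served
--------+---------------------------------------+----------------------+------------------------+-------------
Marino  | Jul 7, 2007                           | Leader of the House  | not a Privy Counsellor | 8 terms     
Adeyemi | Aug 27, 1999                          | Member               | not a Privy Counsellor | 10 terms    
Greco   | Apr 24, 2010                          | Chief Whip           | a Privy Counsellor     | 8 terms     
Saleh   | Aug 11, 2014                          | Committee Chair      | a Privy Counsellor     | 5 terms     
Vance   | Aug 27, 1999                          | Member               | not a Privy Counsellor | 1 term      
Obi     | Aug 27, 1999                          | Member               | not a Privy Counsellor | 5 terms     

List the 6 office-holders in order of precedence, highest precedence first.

By parliamentary office: Marino (Leader of the House); then Greco (Chief Whip); then Saleh (Committee Chair); then Adeyemi, Obi and Vance (Member).
Adeyemi, Obi and Vance all have date of appointment to current office Aug 27, 1999, so the next rule applies.
Among Adeyemi, Obi and Vance, by terms served (higher first): Adeyemi (10 terms) before Obi (5 terms) before Vance (1 term).
Full order: Marino, Greco, Saleh, Adeyemi, Obi, Vance.

Marino, Greco, Saleh, Adeyemi, Obi, Vance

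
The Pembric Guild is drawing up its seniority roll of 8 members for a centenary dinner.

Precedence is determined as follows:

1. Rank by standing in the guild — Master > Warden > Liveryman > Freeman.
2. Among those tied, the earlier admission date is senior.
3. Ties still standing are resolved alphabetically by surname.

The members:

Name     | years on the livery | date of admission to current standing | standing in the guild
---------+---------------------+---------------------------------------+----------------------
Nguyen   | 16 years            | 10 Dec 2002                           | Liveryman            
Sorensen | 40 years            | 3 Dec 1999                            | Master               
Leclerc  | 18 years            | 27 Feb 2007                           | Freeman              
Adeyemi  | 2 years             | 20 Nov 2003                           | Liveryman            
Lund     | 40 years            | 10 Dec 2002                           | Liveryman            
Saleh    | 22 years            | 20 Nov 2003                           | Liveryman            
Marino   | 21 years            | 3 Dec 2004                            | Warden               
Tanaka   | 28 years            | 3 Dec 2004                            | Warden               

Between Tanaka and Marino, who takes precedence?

By standing in the guild: Sorensen (Master); then Marino and Tanaka (Warden); then Lund, Nguyen, Adeyemi and Saleh (Liveryman); then Leclerc (Freeman).
Marino and Tanaka both have date of admission to current standing 3 Dec 2004, so the next rule applies.
Among Marino and Tanaka, alphabetically by surname: Marino before Tanaka.
Among Lund, Nguyen, Adeyemi and Saleh, by date of admission to current standing (earlier first): Lund and Nguyen (10 Dec 2002) before Adeyemi and Saleh (20 Nov 2003).
Among Lund and Nguyen, alphabetically by surname: Lund before Nguyen.
Among Adeyemi and Saleh, alphabetically by surname: Adeyemi before Saleh.
So Marino takes precedence.

Marino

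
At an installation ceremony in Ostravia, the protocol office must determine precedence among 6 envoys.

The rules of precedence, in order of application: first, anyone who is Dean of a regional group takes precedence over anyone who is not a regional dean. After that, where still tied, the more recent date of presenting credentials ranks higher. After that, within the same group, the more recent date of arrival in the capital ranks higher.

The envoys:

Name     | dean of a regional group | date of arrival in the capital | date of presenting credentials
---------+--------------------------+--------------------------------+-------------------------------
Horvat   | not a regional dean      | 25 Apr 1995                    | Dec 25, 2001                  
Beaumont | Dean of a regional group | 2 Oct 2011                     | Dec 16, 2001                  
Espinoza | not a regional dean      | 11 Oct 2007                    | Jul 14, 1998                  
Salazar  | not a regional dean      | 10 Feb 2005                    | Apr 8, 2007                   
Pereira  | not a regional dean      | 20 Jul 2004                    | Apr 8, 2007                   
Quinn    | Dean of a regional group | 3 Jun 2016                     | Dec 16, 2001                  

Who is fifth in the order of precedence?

By the first rule: Quinn and Beaumont (both Dean of a regional group); then Salazar, Pereira, Horvat and Espinoza (each not a regional dean).
Quinn and Beaumont both have date of presenting credentials Dec 16, 2001, so the next rule applies.
Among Quinn and Beaumont, by date of arrival in the capital (later first): Quinn (3 Jun 2016) before Beaumont (2 Oct 2011).
Among Salazar, Pereira, Horvat and Espinoza, by date of presenting credentials (later first): Salazar and Pereira (Apr 8, 2007) before Horvat (Dec 25, 2001) before Espinoza (Jul 14, 1998).
Among Salazar and Pereira, by date of arrival in the capital (later first): Salazar (10 Feb 2005) before Pereira (20 Jul 2004).
Order: Quinn, Beaumont, Salazar, Pereira, Horvat, Espinoza.

Horvat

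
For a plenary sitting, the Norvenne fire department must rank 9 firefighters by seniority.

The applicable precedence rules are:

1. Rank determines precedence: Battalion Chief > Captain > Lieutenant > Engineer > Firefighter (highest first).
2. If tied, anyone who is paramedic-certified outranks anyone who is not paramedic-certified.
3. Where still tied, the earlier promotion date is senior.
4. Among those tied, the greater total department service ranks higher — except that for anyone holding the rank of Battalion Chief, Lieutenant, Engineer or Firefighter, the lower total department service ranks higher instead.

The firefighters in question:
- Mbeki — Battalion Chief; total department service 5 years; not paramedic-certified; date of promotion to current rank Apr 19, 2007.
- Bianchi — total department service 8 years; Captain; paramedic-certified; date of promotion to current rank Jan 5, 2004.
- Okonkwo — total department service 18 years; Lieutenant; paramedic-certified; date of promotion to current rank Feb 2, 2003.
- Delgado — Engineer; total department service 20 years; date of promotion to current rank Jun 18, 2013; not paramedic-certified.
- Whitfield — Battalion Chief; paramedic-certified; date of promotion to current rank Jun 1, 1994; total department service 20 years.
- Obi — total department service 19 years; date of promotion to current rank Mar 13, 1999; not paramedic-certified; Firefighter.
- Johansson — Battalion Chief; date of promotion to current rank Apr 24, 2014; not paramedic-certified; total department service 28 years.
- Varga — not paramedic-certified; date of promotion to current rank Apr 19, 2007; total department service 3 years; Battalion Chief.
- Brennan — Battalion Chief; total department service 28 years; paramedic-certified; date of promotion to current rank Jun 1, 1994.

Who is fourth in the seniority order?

Mbeki

By rank: Whitfield, Brennan, Varga, Mbeki and Johansson (Battalion Chief); then Bianchi (Captain); then Okonkwo (Lieutenant); then Delgado (Engineer); then Obi (Firefighter).
Among Whitfield, Brennan, Varga, Mbeki and Johansson, paramedic-certified before not paramedic-certified: Whitfield and Brennan (paramedic-certified) before Varga, Mbeki and Johansson (not paramedic-certified).
Whitfield and Brennan both have date of promotion to current rank Jun 1, 1994, so the next rule applies.
Among Whitfield and Brennan, by total department service (lower first) (reversed rule for this group): Whitfield (20 years) before Brennan (28 years).
Among Varga, Mbeki and Johansson, by date of promotion to current rank (earlier first): Varga and Mbeki (Apr 19, 2007) before Johansson (Apr 24, 2014).
Among Varga and Mbeki, by total department service (lower first) (reversed rule for this group): Varga (3 years) before Mbeki (5 years).
Order: Whitfield, Brennan, Varga, Mbeki, Johansson, Bianchi, Okonkwo, Delgado, Obi.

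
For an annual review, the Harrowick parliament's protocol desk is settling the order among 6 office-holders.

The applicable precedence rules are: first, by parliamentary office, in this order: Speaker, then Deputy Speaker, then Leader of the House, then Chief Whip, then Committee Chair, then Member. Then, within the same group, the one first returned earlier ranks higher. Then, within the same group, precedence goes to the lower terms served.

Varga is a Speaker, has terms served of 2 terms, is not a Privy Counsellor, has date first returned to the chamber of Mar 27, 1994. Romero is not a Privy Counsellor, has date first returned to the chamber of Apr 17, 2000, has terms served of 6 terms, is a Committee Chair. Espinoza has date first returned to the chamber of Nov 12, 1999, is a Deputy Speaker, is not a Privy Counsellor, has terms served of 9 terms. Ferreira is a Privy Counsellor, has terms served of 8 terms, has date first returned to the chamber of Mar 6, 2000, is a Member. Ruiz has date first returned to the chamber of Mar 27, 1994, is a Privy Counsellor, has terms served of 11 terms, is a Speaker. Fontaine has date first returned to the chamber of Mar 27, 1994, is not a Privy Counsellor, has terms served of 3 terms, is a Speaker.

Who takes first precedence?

Varga

By parliamentary office: Varga, Fontaine and Ruiz (Speaker); then Espinoza (Deputy Speaker); then Romero (Committee Chair); then Ferreira (Member).
Varga, Fontaine and Ruiz all have date first returned to the chamber Mar 27, 1994, so the next rule applies.
Among Varga, Fontaine and Ruiz, by terms served (lower first): Varga (2 terms) before Fontaine (3 terms) before Ruiz (11 terms).
Order: Varga, Fontaine, Ruiz, Espinoza, Romero, Ferreira.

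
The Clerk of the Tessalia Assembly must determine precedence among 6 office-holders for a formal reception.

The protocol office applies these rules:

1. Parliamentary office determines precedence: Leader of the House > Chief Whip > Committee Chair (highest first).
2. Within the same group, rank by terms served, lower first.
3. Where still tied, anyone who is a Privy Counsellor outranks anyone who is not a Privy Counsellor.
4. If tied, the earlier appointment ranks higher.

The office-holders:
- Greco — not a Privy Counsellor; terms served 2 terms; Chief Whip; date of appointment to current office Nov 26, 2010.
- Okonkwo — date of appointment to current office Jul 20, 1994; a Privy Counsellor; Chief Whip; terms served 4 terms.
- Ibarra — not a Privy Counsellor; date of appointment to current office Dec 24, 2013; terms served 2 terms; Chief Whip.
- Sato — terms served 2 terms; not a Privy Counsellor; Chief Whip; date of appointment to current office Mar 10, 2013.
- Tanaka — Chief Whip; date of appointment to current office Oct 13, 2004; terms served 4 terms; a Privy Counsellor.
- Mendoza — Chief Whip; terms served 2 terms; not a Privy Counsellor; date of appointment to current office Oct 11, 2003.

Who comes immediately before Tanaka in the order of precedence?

By parliamentary office: Mendoza, Greco, Sato, Ibarra, Okonkwo and Tanaka (Chief Whip).
Among Mendoza, Greco, Sato, Ibarra, Okonkwo and Tanaka, by terms served (lower first): Mendoza, Greco, Sato and Ibarra (2 terms) before Okonkwo and Tanaka (4 terms).
Mendoza, Greco, Sato and Ibarra are each not a Privy Counsellor, so the next rule applies.
Among Mendoza, Greco, Sato and Ibarra, by date of appointment to current office (earlier first): Mendoza (Oct 11, 2003) before Greco (Nov 26, 2010) before Sato (Mar 10, 2013) before Ibarra (Dec 24, 2013).
Okonkwo and Tanaka are each a Privy Counsellor, so the next rule applies.
Among Okonkwo and Tanaka, by date of appointment to current office (earlier first): Okonkwo (Jul 20, 1994) before Tanaka (Oct 13, 2004).
Order: Mendoza, Greco, Sato, Ibarra, Okonkwo, Tanaka.

Okonkwo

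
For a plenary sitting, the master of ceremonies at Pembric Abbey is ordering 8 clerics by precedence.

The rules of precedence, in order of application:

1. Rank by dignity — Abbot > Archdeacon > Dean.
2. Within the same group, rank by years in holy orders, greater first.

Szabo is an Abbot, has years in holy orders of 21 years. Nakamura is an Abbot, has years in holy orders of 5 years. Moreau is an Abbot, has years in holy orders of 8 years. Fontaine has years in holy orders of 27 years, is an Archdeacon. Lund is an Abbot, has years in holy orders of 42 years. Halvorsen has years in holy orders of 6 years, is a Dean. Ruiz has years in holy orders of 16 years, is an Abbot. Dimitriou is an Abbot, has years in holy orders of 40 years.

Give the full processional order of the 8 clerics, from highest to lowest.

Lund, Dimitriou, Szabo, Ruiz, Moreau, Nakamura, Fontaine, Halvorsen

By dignity: Lund, Dimitriou, Szabo, Ruiz, Moreau and Nakamura (Abbot); then Fontaine (Archdeacon); then Halvorsen (Dean).
Among Lund, Dimitriou, Szabo, Ruiz, Moreau and Nakamura, by years in holy orders (higher first): Lund (42 years) before Dimitriou (40 years) before Szabo (21 years) before Ruiz (16 years) before Moreau (8 years) before Nakamura (5 years).
Full order: Lund, Dimitriou, Szabo, Ruiz, Moreau, Nakamura, Fontaine, Halvorsen.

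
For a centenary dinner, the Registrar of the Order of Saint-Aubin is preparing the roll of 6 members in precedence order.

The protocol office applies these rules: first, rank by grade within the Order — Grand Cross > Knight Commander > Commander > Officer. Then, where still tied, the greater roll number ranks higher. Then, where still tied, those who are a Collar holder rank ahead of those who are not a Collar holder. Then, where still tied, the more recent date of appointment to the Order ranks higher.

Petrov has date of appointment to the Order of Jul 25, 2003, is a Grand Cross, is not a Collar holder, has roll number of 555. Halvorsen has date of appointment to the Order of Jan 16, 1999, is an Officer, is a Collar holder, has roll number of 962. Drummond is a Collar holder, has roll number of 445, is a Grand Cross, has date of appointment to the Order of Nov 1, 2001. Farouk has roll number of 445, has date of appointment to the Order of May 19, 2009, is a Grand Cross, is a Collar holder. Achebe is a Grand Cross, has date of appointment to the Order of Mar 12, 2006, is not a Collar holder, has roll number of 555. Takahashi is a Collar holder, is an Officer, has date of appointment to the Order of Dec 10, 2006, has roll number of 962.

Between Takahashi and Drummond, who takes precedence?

Drummond

By grade within the Order: Achebe, Petrov, Farouk and Drummond (Grand Cross); then Takahashi and Halvorsen (Officer).
Among Achebe, Petrov, Farouk and Drummond, by roll number (higher first): Achebe and Petrov (555) before Farouk and Drummond (445).
Achebe and Petrov are each not a Collar holder, so the next rule applies.
Among Achebe and Petrov, by date of appointment to the Order (later first): Achebe (Mar 12, 2006) before Petrov (Jul 25, 2003).
Farouk and Drummond are each a Collar holder, so the next rule applies.
Among Farouk and Drummond, by date of appointment to the Order (later first): Farouk (May 19, 2009) before Drummond (Nov 1, 2001).
Takahashi and Halvorsen both have roll number 962, so the next rule applies.
Takahashi and Halvorsen are each a Collar holder, so the next rule applies.
Among Takahashi and Halvorsen, by date of appointment to the Order (later first): Takahashi (Dec 10, 2006) before Halvorsen (Jan 16, 1999).
So Drummond takes precedence.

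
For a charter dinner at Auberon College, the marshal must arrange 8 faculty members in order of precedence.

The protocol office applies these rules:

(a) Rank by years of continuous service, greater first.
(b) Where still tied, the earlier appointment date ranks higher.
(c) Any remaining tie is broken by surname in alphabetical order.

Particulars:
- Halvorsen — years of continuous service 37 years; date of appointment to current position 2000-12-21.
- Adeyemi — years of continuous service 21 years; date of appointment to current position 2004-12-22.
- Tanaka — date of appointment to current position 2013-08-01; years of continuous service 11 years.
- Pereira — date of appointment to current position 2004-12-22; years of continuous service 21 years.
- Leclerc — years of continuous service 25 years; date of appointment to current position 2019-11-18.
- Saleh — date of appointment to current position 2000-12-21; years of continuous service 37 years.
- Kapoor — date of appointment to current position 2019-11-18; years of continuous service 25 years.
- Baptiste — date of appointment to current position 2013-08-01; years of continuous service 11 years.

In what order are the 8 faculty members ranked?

Halvorsen, Saleh, Kapoor, Leclerc, Adeyemi, Pereira, Baptiste, Tanaka

By years of continuous service (higher first): Halvorsen and Saleh (both 37 years); then Kapoor and Leclerc (both 25 years); then Adeyemi and Pereira (both 21 years); then Baptiste and Tanaka (both 11 years).
Halvorsen and Saleh both have date of appointment to current position 2000-12-21, so the next rule applies.
Among Halvorsen and Saleh, alphabetically by surname: Halvorsen before Saleh.
Kapoor and Leclerc both have date of appointment to current position 2019-11-18, so the next rule applies.
Among Kapoor and Leclerc, alphabetically by surname: Kapoor before Leclerc.
Adeyemi and Pereira both have date of appointment to current position 2004-12-22, so the next rule applies.
Among Adeyemi and Pereira, alphabetically by surname: Adeyemi before Pereira.
Baptiste and Tanaka both have date of appointment to current position 2013-08-01, so the next rule applies.
Among Baptiste and Tanaka, alphabetically by surname: Baptiste before Tanaka.
Full order: Halvorsen, Saleh, Kapoor, Leclerc, Adeyemi, Pereira, Baptiste, Tanaka.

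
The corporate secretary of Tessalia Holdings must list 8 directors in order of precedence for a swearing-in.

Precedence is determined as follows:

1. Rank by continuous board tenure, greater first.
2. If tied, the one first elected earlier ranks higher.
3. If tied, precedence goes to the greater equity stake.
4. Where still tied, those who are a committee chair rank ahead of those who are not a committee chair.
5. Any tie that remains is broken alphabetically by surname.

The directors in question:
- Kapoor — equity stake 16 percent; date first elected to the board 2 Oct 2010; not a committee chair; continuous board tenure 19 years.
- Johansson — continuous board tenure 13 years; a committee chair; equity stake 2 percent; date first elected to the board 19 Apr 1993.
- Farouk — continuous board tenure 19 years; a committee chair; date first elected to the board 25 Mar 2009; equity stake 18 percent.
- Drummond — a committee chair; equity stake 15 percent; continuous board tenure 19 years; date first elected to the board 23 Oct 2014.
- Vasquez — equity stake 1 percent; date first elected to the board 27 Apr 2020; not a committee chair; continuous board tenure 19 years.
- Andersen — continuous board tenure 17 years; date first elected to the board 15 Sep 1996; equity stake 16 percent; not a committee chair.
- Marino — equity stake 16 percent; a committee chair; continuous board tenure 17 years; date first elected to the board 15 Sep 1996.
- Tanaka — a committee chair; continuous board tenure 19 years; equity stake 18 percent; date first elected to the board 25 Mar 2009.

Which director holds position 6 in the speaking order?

Marino

By continuous board tenure (higher first): Farouk, Tanaka, Kapoor, Drummond and Vasquez (each 19 years); then Marino and Andersen (both 17 years); then Johansson (13 years).
Among Farouk, Tanaka, Kapoor, Drummond and Vasquez, by date first elected to the board (earlier first): Farouk and Tanaka (25 Mar 2009) before Kapoor (2 Oct 2010) before Drummond (23 Oct 2014) before Vasquez (27 Apr 2020).
Farouk and Tanaka both have equity stake 18 percent, so the next rule applies.
Farouk and Tanaka are each a committee chair, so the next rule applies.
Among Farouk and Tanaka, alphabetically by surname: Farouk before Tanaka.
Marino and Andersen both have date first elected to the board 15 Sep 1996, so the next rule applies.
Marino and Andersen both have equity stake 16 percent, so the next rule applies.
Among Marino and Andersen, a committee chair before not a committee chair: Marino (a committee chair) before Andersen (not a committee chair).
Order: Farouk, Tanaka, Kapoor, Drummond, Vasquez, Marino, Andersen, Johansson.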